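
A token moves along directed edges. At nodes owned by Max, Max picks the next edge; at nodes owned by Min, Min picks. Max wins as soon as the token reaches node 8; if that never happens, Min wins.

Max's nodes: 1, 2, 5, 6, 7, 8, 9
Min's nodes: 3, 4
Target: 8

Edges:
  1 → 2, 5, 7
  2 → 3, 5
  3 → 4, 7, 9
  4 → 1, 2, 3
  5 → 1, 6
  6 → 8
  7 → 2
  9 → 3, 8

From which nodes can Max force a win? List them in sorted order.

1, 2, 5, 6, 7, 8, 9

A0 = {8}
A1: add {6, 9} — 6 (Max) has 6→8; 9 (Max) has 9→8.
A2: add {5} — 5 (Max) has 5→6.
A3: add {1, 2} — 1 (Max) has 1→5; 2 (Max) has 2→5.
A4: add {7} — 7 (Max) has 7→2.
A5 = A4; e.g. 3 (Min) can still go to 4. Fixed point.
Max's winning region = {1, 2, 5, 6, 7, 8, 9}.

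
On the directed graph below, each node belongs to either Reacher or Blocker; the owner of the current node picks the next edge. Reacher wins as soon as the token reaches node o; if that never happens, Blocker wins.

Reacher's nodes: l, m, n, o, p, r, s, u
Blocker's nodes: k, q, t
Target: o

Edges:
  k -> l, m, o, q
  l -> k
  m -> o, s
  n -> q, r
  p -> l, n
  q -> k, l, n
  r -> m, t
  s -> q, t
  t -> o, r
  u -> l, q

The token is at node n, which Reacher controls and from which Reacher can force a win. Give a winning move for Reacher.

r

A0 = {o}
A1: add {m} — m (Reacher) has m→o.
A2: add {r} — r (Reacher) has r→m.
A3: add {n, t} — n (Reacher) has n→r; t (Blocker): all of {o, r} already in.
A4: add {p, s} — p (Reacher) has p→n; s (Reacher) has s→t.
A5 = A4; e.g. k (Blocker) can still go to l. Fixed point.
From n, successor r is in the attractor (rank 2); the other successor q is not.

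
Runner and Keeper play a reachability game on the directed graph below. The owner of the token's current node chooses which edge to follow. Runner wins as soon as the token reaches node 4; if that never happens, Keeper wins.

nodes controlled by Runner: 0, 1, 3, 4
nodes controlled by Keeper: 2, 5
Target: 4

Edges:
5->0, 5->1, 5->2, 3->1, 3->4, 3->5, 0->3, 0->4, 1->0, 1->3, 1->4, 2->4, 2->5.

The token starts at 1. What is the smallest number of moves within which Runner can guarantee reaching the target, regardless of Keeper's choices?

1

A0 = {4}
A1: add {0, 1, 3} — 0 (Runner) has 0→4; 1 (Runner) has 1→4; 3 (Runner) has 3→4.
A2 = A1; e.g. 2 (Keeper) can still go to 5. Fixed point.
1 enters the attractor at level 1, so Runner can force the target in 1 move from there.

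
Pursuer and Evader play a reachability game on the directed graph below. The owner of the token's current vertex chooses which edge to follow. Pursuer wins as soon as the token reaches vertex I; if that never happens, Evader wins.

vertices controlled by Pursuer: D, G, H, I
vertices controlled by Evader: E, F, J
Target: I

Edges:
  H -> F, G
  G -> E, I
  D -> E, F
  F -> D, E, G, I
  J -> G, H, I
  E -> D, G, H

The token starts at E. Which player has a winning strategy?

Evader

A0 = {I}
A1: add {G} — G (Pursuer) has G→I.
A2: add {H} — H (Pursuer) has H→G.
A3: add {J} — J (Evader): all of {G, H, I} already in.
A4 = A3; e.g. D (Pursuer) has no edge into A3. Fixed point.
E never enters the attractor, so Evader can avoid the target forever.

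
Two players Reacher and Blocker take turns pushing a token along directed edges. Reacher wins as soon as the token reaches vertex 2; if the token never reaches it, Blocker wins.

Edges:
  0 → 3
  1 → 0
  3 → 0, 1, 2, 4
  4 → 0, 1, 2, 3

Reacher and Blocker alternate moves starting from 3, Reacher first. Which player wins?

Track states (vertex, player-to-move).
A0 = {(2,Reacher), (2,Blocker)}
A1: add {(3,Reacher), (4,Reacher)}.
(3,Reacher) ∈ A1 ⇒ Reacher forces the target.

Reacher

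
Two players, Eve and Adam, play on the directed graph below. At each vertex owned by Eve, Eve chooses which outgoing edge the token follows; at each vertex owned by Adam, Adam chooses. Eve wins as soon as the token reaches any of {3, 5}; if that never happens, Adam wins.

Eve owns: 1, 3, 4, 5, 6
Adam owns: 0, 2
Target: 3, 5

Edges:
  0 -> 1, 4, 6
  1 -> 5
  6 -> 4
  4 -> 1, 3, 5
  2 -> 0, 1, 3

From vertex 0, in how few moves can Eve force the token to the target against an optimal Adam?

3

A0 = {3, 5}
A1: add {1, 4} — 1 (Eve) has 1→5; 4 (Eve) has 4→3.
A2: add {6} — 6 (Eve) has 6→4.
A3: add {0} — 0 (Adam): all of {1, 4, 6} already in.
0 enters the attractor at level 3, so Eve can force the target in 3 moves from there.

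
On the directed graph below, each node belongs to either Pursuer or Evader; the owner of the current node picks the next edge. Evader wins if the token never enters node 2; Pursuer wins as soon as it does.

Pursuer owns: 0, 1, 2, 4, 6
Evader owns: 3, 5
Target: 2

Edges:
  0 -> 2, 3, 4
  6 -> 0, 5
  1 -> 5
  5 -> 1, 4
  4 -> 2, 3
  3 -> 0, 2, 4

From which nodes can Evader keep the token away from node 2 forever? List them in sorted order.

A0 = {2}
A1: add {0, 4} — 0 (Pursuer) has 0→2; 4 (Pursuer) has 4→2.
A2: add {3, 6} — 3 (Evader): all of {0, 2, 4} already in; 6 (Pursuer) has 6→0.
A3 = A2; e.g. 1 (Pursuer) has no edge into A2. Fixed point.
Pursuer's attractor = {0, 2, 3, 4, 6}; Evader avoids the target exactly from the complement.

1, 5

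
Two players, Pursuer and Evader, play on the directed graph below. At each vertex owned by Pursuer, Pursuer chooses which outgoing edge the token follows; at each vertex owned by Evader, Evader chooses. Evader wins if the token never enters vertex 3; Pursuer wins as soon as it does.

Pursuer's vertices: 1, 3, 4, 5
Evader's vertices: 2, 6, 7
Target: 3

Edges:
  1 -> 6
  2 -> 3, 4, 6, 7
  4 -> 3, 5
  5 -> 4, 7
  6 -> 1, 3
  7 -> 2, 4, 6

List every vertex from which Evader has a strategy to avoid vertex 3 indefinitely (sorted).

A0 = {3}
A1: add {4} — 4 (Pursuer) has 4→3.
A2: add {5} — 5 (Pursuer) has 5→4.
A3 = A2; e.g. 1 (Pursuer) has no edge into A2. Fixed point.
Pursuer's attractor = {3, 4, 5}; Evader avoids the target exactly from the complement.

1, 2, 6, 7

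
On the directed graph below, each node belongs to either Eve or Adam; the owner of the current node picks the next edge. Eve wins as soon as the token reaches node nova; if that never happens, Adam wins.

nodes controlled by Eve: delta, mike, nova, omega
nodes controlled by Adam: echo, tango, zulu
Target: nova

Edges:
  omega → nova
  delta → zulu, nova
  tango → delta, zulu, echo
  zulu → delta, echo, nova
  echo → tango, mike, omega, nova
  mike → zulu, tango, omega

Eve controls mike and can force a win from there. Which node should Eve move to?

omega

A0 = {nova}
A1: add {delta, omega} — delta (Eve) has delta→nova; omega (Eve) has omega→nova.
A2: add {mike} — mike (Eve) has mike→omega.
A3 = A2; e.g. zulu (Adam) can still go to echo. Fixed point.
From mike, successor omega is in the attractor (rank 1); the other successors tango, zulu are not.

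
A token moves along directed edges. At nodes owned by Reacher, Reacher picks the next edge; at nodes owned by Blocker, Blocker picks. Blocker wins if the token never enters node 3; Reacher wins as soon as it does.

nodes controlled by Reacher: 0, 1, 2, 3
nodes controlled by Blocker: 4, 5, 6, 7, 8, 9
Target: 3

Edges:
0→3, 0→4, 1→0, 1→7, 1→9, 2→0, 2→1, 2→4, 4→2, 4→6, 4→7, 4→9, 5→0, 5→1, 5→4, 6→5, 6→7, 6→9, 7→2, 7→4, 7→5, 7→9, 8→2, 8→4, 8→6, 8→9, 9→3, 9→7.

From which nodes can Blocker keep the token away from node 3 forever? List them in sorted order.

A0 = {3}
A1: add {0} — 0 (Reacher) has 0→3.
A2: add {1, 2} — 1 (Reacher) has 1→0; 2 (Reacher) has 2→0.
A3 = A2; e.g. 4 (Blocker) can still go to 6. Fixed point.
Reacher's attractor = {0, 1, 2, 3}; Blocker avoids the target exactly from the complement.

4, 5, 6, 7, 8, 9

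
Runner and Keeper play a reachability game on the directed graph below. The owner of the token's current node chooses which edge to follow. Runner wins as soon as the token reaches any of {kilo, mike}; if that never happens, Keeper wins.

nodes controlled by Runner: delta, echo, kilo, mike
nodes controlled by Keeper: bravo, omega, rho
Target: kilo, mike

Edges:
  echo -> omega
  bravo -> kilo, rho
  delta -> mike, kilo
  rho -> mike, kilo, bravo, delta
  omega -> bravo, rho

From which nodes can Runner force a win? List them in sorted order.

delta, kilo, mike

A0 = {kilo, mike}
A1: add {delta} — delta (Runner) has delta→mike.
A2 = A1; e.g. echo (Runner) has no edge into A1. Fixed point.
Runner's winning region = {delta, kilo, mike}.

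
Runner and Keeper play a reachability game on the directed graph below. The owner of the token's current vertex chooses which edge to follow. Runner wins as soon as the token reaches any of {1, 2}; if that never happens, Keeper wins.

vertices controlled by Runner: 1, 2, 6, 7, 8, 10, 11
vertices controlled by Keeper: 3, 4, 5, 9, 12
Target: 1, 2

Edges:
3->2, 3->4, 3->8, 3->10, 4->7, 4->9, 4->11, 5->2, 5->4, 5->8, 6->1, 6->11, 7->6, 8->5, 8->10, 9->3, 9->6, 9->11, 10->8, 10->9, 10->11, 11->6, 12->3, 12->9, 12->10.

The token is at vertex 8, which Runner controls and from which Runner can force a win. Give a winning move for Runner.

10

A0 = {1, 2}
A1: add {6} — 6 (Runner) has 6→1.
A2: add {7, 11} — 7 (Runner) has 7→6; 11 (Runner) has 11→6.
A3: add {10} — 10 (Runner) has 10→11.
A4: add {8} — 8 (Runner) has 8→10.
A5 = A4; e.g. 3 (Keeper) can still go to 4. Fixed point.
From 8, successor 10 is in the attractor (rank 3); the other successor 5 is not.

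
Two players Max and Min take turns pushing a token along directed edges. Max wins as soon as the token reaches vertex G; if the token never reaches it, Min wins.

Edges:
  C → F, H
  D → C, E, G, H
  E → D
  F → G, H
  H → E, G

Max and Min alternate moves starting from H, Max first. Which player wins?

Track states (vertex, player-to-move).
A0 = {(G,Max), (G,Min)}
A1: add {(D,Max), (F,Max), (H,Max)}.
(H,Max) ∈ A1 ⇒ Max forces the target.

Max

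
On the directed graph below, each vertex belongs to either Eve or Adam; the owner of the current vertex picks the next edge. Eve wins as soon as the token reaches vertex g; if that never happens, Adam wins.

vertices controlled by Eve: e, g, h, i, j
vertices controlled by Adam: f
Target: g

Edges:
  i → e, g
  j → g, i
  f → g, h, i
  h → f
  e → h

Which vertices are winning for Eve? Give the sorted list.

A0 = {g}
A1: add {i, j} — i (Eve) has i→g; j (Eve) has j→g.
A2 = A1; e.g. e (Eve) has no edge into A1. Fixed point.
Eve's winning region = {g, i, j}.

g, i, j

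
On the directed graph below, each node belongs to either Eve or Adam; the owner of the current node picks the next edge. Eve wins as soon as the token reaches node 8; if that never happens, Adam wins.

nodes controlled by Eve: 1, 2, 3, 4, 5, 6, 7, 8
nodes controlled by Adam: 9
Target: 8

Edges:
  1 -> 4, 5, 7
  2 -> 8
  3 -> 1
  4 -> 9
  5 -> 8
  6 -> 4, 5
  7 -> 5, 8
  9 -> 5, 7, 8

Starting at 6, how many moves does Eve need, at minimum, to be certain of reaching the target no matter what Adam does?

2

A0 = {8}
A1: add {2, 5, 7} — 2 (Eve) has 2→8; 5 (Eve) has 5→8; 7 (Eve) has 7→8.
A2: add {1, 6, 9} — 1 (Eve) has 1→5; 6 (Eve) has 6→5; 9 (Adam): all of {5, 7, 8} already in.
6 enters the attractor at level 2, so Eve can force the target in 2 moves from there.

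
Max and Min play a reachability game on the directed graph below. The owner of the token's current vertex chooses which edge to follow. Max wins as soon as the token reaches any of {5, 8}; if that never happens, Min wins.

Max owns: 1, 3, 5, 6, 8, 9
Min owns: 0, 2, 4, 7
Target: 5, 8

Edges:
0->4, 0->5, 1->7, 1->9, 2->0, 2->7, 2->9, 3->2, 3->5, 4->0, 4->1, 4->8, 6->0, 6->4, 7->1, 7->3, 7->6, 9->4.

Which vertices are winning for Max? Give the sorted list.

3, 5, 8

A0 = {5, 8}
A1: add {3} — 3 (Max) has 3→5.
A2 = A1; e.g. 0 (Min) can still go to 4. Fixed point.
Max's winning region = {3, 5, 8}.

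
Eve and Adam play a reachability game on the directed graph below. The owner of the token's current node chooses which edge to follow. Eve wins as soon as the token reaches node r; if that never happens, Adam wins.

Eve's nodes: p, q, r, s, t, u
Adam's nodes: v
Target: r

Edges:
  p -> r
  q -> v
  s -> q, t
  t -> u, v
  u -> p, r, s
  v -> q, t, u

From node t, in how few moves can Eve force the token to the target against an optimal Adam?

2

A0 = {r}
A1: add {p, u} — p (Eve) has p→r; u (Eve) has u→r.
A2: add {t} — t (Eve) has t→u.
t enters the attractor at level 2, so Eve can force the target in 2 moves from there.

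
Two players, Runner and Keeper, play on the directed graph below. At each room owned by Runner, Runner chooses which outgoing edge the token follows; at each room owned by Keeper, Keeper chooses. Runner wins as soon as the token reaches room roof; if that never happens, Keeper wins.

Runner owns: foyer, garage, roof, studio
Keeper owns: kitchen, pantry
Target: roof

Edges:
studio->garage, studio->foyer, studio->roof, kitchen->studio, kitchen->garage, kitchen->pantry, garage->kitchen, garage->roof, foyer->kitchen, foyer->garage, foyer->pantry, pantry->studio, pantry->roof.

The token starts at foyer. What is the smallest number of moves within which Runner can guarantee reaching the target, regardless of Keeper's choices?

2

A0 = {roof}
A1: add {garage, studio} — studio (Runner) has studio→roof; garage (Runner) has garage→roof.
A2: add {foyer, pantry} — foyer (Runner) has foyer→garage; pantry (Keeper): all of {studio, roof} already in.
foyer enters the attractor at level 2, so Runner can force the target in 2 moves from there.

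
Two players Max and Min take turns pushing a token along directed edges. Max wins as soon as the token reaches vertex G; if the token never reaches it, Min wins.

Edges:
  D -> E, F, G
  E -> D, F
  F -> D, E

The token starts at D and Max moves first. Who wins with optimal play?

Max

Track states (vertex, player-to-move).
A0 = {(G,Max), (G,Min)}
A1: add {(D,Max)}.
(D,Max) ∈ A1 ⇒ Max forces the target.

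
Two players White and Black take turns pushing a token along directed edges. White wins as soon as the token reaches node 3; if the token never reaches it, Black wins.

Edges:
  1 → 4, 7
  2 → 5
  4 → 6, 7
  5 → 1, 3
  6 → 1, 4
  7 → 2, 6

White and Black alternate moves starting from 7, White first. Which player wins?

White

Track states (vertex, player-to-move).
A0 = {(3,White), (3,Black)}
A1: add {(5,White)}.
A2: add {(2,Black)}.
A3: add {(7,White)}.
(7,White) ∈ A3 ⇒ White forces the target.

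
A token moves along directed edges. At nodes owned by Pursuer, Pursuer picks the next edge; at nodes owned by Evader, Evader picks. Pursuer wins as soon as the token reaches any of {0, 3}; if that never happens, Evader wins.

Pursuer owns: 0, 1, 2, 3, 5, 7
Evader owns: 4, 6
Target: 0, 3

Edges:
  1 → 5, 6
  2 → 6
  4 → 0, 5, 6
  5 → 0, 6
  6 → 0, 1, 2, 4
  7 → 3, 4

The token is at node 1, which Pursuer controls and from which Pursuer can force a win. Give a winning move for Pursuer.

5

A0 = {0, 3}
A1: add {5, 7} — 5 (Pursuer) has 5→0; 7 (Pursuer) has 7→3.
A2: add {1} — 1 (Pursuer) has 1→5.
A3 = A2; e.g. 2 (Pursuer) has no edge into A2. Fixed point.
From 1, successor 5 is in the attractor (rank 1); the other successor 6 is not.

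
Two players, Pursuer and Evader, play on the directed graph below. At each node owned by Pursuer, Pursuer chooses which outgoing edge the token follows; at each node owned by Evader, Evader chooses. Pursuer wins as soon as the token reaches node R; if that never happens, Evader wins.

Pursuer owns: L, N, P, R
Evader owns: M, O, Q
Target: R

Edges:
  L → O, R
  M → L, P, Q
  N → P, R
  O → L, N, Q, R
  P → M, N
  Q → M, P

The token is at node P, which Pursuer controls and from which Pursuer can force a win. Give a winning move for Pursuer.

N

A0 = {R}
A1: add {L, N} — L (Pursuer) has L→R; N (Pursuer) has N→R.
A2: add {P} — P (Pursuer) has P→N.
A3 = A2; e.g. M (Evader) can still go to Q. Fixed point.
From P, successor N is in the attractor (rank 1); the other successor M is not.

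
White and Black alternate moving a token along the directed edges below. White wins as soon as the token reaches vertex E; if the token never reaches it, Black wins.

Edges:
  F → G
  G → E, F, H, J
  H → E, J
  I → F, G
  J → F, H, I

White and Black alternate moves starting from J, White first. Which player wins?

Track states (vertex, player-to-move).
A0 = {(E,White), (E,Black)}
A1: add {(G,White), (H,White)}.
A2: add {(F,Black)}.
A3: add {(I,White), (J,White)}.
(J,White) ∈ A3 ⇒ White forces the target.

White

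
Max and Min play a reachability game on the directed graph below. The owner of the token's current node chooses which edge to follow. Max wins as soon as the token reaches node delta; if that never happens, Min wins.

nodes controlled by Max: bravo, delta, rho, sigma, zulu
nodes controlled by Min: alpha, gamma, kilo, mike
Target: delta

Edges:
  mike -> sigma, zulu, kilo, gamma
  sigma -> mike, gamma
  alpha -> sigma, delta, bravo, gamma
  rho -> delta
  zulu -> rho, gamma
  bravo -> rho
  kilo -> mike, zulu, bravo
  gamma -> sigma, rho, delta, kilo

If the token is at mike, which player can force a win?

Min

A0 = {delta}
A1: add {rho} — rho (Max) has rho→delta.
A2: add {bravo, zulu} — zulu (Max) has zulu→rho; bravo (Max) has bravo→rho.
A3 = A2; e.g. mike (Min) can still go to sigma. Fixed point.
mike never enters the attractor, so Min can avoid the target forever.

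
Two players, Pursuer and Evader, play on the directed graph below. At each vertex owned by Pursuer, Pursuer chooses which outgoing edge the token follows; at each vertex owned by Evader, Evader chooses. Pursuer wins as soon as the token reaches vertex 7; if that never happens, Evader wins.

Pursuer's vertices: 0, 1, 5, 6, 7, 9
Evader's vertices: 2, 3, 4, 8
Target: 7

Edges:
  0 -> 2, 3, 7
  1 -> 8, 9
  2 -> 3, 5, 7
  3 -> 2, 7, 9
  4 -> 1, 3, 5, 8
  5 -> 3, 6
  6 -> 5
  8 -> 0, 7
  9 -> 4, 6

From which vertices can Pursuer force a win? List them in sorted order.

0, 1, 7, 8

A0 = {7}
A1: add {0} — 0 (Pursuer) has 0→7.
A2: add {8} — 8 (Evader): all of {0, 7} already in.
A3: add {1} — 1 (Pursuer) has 1→8.
A4 = A3; e.g. 2 (Evader) can still go to 3. Fixed point.
Pursuer's winning region = {0, 1, 7, 8}.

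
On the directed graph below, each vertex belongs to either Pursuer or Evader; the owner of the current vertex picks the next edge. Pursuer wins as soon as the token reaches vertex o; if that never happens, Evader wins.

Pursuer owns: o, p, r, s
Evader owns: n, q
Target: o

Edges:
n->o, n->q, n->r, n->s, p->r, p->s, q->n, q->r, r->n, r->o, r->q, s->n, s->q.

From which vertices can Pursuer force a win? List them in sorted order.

o, p, r

A0 = {o}
A1: add {r} — r (Pursuer) has r→o.
A2: add {p} — p (Pursuer) has p→r.
A3 = A2; e.g. n (Evader) can still go to q. Fixed point.
Pursuer's winning region = {o, p, r}.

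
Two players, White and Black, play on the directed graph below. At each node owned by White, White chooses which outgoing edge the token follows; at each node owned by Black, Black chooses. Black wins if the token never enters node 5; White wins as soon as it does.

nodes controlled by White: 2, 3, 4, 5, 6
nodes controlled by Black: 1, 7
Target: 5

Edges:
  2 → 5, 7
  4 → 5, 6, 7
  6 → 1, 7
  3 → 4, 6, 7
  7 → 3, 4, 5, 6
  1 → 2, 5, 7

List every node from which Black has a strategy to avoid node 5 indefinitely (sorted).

A0 = {5}
A1: add {2, 4} — 2 (White) has 2→5; 4 (White) has 4→5.
A2: add {3} — 3 (White) has 3→4.
A3 = A2; e.g. 1 (Black) can still go to 7. Fixed point.
White's attractor = {2, 3, 4, 5}; Black avoids the target exactly from the complement.

1, 6, 7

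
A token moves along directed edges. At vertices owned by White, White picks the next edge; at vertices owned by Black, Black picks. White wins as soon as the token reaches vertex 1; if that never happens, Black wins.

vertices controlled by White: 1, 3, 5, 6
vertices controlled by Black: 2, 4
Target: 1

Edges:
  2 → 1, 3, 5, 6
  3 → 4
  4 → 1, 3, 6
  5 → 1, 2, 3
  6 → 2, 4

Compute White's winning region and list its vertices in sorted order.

1, 5

A0 = {1}
A1: add {5} — 5 (White) has 5→1.
A2 = A1; e.g. 2 (Black) can still go to 3. Fixed point.
White's winning region = {1, 5}.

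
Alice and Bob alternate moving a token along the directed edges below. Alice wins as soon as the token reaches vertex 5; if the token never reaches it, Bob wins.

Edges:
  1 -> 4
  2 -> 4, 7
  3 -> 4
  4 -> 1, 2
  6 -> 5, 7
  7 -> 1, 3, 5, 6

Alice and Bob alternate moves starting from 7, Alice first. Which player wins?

Alice

Track states (vertex, player-to-move).
A0 = {(5,Alice), (5,Bob)}
A1: add {(6,Alice), (7,Alice)}.
(7,Alice) ∈ A1 ⇒ Alice forces the target.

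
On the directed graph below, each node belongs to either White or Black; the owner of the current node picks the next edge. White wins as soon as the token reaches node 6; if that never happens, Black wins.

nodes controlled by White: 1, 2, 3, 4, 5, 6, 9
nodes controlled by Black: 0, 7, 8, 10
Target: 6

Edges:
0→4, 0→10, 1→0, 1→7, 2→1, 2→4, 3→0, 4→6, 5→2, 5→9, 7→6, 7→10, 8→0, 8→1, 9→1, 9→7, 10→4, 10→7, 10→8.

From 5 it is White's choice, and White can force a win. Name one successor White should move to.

2

A0 = {6}
A1: add {4} — 4 (White) has 4→6.
A2: add {2} — 2 (White) has 2→4.
A3: add {5} — 5 (White) has 5→2.
A4 = A3; e.g. 0 (Black) can still go to 10. Fixed point.
From 5, successor 2 is in the attractor (rank 2); the other successor 9 is not.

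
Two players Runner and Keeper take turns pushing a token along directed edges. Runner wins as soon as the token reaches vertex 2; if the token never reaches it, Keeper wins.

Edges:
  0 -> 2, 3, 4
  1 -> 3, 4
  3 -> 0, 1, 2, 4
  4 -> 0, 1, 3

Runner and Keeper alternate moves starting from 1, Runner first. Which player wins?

Track states (vertex, player-to-move).
A0 = {(2,Runner), (2,Keeper)}
A1: add {(0,Runner), (3,Runner)}.
A2 = A1; e.g. (0,Keeper) stays out. (1,Runner) never enters ⇒ Keeper avoids the target.

Keeper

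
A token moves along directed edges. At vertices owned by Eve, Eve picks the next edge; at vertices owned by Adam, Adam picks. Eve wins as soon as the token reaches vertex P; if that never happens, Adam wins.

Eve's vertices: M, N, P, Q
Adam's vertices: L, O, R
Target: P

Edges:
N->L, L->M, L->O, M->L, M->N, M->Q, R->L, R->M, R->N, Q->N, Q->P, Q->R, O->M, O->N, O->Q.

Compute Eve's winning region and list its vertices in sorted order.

A0 = {P}
A1: add {Q} — Q (Eve) has Q→P.
A2: add {M} — M (Eve) has M→Q.
A3 = A2; e.g. L (Adam) can still go to O. Fixed point.
Eve's winning region = {M, P, Q}.

M, P, Q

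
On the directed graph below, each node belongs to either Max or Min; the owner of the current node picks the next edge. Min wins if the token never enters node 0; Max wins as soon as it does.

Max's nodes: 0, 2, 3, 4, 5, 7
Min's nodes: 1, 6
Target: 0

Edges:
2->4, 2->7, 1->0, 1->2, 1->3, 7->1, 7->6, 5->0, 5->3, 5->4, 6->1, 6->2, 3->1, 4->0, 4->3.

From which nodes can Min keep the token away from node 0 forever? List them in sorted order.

A0 = {0}
A1: add {4, 5} — 4 (Max) has 4→0; 5 (Max) has 5→0.
A2: add {2} — 2 (Max) has 2→4.
A3 = A2; e.g. 1 (Min) can still go to 3. Fixed point.
Max's attractor = {0, 2, 4, 5}; Min avoids the target exactly from the complement.

1, 3, 6, 7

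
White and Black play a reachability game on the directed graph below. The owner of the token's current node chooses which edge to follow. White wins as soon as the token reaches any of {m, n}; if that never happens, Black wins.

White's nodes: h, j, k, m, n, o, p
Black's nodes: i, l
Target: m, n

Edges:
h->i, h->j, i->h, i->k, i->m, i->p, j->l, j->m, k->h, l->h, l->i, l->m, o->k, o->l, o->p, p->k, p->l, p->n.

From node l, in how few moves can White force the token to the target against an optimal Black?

5

A0 = {m, n}
A1: add {j, p} — j (White) has j→m; p (White) has p→n.
A2: add {h, o} — h (White) has h→j; o (White) has o→p.
A3: add {k} — k (White) has k→h.
A4: add {i} — i (Black): all of {h, k, m, p} already in.
A5: add {l} — l (Black): all of {h, i, m} already in.
A5 = all vertices. Fixed point.
l enters the attractor at level 5, so White can force the target in 5 moves from there.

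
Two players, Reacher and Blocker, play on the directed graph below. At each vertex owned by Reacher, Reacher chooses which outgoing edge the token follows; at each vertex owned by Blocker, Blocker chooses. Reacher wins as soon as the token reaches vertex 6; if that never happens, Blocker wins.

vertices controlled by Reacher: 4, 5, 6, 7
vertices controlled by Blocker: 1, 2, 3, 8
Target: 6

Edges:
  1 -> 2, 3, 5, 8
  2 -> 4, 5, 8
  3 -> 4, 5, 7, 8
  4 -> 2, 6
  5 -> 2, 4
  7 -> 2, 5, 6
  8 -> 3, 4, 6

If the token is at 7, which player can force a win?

A0 = {6}
A1: add {4, 7} — 4 (Reacher) has 4→6; 7 (Reacher) has 7→6.
7 ∈ A1, so Reacher can force the target.

Reacher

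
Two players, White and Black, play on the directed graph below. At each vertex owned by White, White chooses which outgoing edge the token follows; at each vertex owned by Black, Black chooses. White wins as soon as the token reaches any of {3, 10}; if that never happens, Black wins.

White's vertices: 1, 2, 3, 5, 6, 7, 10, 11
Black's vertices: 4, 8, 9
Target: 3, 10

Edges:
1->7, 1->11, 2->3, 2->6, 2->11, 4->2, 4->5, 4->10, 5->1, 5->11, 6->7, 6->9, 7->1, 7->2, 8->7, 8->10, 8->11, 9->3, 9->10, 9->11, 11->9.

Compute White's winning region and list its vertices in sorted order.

A0 = {3, 10}
A1: add {2} — 2 (White) has 2→3.
A2: add {7} — 7 (White) has 7→2.
A3: add {1, 6} — 1 (White) has 1→7; 6 (White) has 6→7.
A4: add {5} — 5 (White) has 5→1.
A5: add {4} — 4 (Black): all of {2, 5, 10} already in.
A6 = A5; e.g. 8 (Black) can still go to 11. Fixed point.
White's winning region = {1, 2, 3, 4, 5, 6, 7, 10}.

1, 2, 3, 4, 5, 6, 7, 10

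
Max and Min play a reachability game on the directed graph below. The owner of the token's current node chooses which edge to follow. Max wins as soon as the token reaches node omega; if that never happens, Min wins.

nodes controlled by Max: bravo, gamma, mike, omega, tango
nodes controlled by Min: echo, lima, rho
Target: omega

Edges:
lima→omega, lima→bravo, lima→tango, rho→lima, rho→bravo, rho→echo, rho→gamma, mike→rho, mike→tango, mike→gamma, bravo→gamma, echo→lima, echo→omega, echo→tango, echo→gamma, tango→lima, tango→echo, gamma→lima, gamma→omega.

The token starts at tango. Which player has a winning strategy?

A0 = {omega}
A1: add {gamma} — gamma (Max) has gamma→omega.
A2: add {bravo, mike} — mike (Max) has mike→gamma; bravo (Max) has bravo→gamma.
A3 = A2; e.g. lima (Min) can still go to tango. Fixed point.
tango never enters the attractor, so Min can avoid the target forever.

Min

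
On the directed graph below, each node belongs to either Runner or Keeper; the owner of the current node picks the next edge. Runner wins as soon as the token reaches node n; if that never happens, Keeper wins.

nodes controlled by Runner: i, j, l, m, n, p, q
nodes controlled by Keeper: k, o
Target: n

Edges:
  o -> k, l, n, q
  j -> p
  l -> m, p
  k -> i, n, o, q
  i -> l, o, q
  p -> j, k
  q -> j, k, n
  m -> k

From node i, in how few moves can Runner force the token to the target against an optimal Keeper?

A0 = {n}
A1: add {q} — q (Runner) has q→n.
A2: add {i} — i (Runner) has i→q.
A3 = A2; e.g. j (Runner) has no edge into A2. Fixed point.
i enters the attractor at level 2, so Runner can force the target in 2 moves from there.

2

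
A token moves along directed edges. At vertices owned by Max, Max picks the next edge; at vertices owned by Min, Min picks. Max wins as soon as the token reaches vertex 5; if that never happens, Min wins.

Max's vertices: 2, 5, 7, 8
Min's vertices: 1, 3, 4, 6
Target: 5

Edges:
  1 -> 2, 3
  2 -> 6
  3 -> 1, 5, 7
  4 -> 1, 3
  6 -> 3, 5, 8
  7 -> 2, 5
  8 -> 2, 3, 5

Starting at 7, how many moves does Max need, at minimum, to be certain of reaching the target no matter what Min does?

1

A0 = {5}
A1: add {7, 8} — 7 (Max) has 7→5; 8 (Max) has 8→5.
A2 = A1; e.g. 1 (Min) can still go to 2. Fixed point.
7 enters the attractor at level 1, so Max can force the target in 1 move from there.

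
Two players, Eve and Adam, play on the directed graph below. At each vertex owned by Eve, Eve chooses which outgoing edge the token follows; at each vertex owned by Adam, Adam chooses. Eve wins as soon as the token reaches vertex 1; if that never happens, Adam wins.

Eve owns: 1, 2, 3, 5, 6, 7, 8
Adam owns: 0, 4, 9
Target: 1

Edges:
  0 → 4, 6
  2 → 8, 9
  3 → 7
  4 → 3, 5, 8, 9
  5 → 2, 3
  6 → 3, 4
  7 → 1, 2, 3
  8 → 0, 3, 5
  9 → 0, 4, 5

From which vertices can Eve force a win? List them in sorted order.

1, 2, 3, 5, 6, 7, 8

A0 = {1}
A1: add {7} — 7 (Eve) has 7→1.
A2: add {3} — 3 (Eve) has 3→7.
A3: add {5, 6, 8} — 5 (Eve) has 5→3; 6 (Eve) has 6→3; 8 (Eve) has 8→3.
A4: add {2} — 2 (Eve) has 2→8.
A5 = A4; e.g. 0 (Adam) can still go to 4. Fixed point.
Eve's winning region = {1, 2, 3, 5, 6, 7, 8}.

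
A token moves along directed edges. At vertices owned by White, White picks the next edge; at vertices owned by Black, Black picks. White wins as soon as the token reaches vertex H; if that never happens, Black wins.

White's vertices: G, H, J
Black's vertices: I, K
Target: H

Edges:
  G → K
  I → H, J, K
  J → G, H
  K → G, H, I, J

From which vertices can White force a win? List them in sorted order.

A0 = {H}
A1: add {J} — J (White) has J→H.
A2 = A1; e.g. G (White) has no edge into A1. Fixed point.
White's winning region = {H, J}.

H, J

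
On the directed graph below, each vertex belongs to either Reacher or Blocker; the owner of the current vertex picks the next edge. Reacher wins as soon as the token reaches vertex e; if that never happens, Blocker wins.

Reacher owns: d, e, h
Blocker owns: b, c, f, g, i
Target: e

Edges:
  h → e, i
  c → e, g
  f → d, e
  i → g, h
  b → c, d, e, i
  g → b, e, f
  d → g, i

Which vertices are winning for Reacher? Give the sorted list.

A0 = {e}
A1: add {h} — h (Reacher) has h→e.
A2 = A1; e.g. b (Blocker) can still go to c. Fixed point.
Reacher's winning region = {e, h}.

e, h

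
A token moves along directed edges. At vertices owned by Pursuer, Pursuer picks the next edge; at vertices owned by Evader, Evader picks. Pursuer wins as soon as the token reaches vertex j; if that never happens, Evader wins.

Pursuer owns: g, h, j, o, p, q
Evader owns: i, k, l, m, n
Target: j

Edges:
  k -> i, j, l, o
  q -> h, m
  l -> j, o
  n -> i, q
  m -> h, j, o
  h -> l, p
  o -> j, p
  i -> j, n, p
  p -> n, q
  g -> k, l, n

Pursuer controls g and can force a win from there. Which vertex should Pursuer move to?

A0 = {j}
A1: add {o} — o (Pursuer) has o→j.
A2: add {l} — l (Evader): all of {j, o} already in.
A3: add {g, h} — g (Pursuer) has g→l; h (Pursuer) has h→l.
A4: add {m, q} — m (Evader): all of {h, j, o} already in; q (Pursuer) has q→h.
A5: add {p} — p (Pursuer) has p→q.
A6 = A5; e.g. i (Evader) can still go to n. Fixed point.
From g, successor l is in the attractor (rank 2); the other successors k, n are not.

l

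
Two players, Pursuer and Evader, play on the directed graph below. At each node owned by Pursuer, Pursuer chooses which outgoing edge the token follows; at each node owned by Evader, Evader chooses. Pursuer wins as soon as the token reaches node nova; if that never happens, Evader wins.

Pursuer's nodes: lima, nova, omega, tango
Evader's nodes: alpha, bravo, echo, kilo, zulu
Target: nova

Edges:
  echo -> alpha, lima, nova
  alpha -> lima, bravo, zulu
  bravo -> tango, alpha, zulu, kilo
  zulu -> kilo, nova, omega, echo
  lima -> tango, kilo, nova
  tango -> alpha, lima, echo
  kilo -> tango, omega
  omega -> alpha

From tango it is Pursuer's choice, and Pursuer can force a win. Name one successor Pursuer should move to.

lima

A0 = {nova}
A1: add {lima} — lima (Pursuer) has lima→nova.
A2: add {tango} — tango (Pursuer) has tango→lima.
A3 = A2; e.g. alpha (Evader) can still go to bravo. Fixed point.
From tango, successor lima is in the attractor (rank 1); the other successors alpha, echo are not.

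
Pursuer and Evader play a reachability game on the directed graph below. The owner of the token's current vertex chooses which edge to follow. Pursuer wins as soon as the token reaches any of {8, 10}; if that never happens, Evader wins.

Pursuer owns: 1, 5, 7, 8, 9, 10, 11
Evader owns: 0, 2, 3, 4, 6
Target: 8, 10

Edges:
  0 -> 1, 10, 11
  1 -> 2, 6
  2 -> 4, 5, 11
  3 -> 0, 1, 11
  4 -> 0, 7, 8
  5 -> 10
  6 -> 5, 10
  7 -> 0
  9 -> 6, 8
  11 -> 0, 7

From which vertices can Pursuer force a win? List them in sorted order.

A0 = {8, 10}
A1: add {5, 9} — 5 (Pursuer) has 5→10; 9 (Pursuer) has 9→8.
A2: add {6} — 6 (Evader): all of {5, 10} already in.
A3: add {1} — 1 (Pursuer) has 1→6.
A4 = A3; e.g. 0 (Evader) can still go to 11. Fixed point.
Pursuer's winning region = {1, 5, 6, 8, 9, 10}.

1, 5, 6, 8, 9, 10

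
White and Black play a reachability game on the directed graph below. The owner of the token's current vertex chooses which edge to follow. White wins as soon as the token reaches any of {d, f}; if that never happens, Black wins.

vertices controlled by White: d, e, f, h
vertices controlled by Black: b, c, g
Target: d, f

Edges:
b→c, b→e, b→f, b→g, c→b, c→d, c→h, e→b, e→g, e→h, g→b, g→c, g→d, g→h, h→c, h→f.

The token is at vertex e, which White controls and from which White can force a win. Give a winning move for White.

A0 = {d, f}
A1: add {h} — h (White) has h→f.
A2: add {e} — e (White) has e→h.
A3 = A2; e.g. b (Black) can still go to c. Fixed point.
From e, successor h is in the attractor (rank 1); the other successors b, g are not.

h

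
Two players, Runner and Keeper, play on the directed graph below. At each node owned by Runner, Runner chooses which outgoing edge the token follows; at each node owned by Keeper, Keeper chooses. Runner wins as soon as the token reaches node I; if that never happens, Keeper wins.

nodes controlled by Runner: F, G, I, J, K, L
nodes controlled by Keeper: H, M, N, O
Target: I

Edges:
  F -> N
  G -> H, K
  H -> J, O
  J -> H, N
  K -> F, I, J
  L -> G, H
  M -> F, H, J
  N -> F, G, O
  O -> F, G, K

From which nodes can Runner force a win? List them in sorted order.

A0 = {I}
A1: add {K} — K (Runner) has K→I.
A2: add {G} — G (Runner) has G→K.
A3: add {L} — L (Runner) has L→G.
A4 = A3; e.g. F (Runner) has no edge into A3. Fixed point.
Runner's winning region = {G, I, K, L}.

G, I, K, L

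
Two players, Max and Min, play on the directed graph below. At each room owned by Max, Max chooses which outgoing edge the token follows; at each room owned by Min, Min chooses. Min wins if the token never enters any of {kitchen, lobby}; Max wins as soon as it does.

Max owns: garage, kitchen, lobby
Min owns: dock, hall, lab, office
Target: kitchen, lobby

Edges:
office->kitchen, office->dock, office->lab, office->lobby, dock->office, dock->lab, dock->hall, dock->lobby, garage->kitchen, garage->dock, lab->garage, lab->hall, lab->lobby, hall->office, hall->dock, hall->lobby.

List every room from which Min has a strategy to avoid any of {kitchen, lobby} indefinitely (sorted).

dock, hall, lab, office

A0 = {kitchen, lobby}
A1: add {garage} — garage (Max) has garage→kitchen.
A2 = A1; e.g. office (Min) can still go to dock. Fixed point.
Max's attractor = {garage, kitchen, lobby}; Min avoids the target exactly from the complement.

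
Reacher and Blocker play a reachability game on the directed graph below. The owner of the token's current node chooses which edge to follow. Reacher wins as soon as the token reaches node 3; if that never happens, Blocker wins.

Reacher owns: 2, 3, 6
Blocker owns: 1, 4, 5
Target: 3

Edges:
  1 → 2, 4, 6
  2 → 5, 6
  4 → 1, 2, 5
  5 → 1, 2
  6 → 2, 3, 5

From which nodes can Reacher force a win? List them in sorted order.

2, 3, 6

A0 = {3}
A1: add {6} — 6 (Reacher) has 6→3.
A2: add {2} — 2 (Reacher) has 2→6.
A3 = A2; e.g. 1 (Blocker) can still go to 4. Fixed point.
Reacher's winning region = {2, 3, 6}.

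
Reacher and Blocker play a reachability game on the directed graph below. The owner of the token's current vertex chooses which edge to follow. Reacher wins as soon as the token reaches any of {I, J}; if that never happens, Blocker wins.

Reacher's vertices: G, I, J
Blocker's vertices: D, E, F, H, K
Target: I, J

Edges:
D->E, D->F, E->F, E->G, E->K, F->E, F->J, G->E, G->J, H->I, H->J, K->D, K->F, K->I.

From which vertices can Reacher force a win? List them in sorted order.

G, H, I, J

A0 = {I, J}
A1: add {G, H} — G (Reacher) has G→J; H (Blocker): all of {I, J} already in.
A2 = A1; e.g. D (Blocker) can still go to E. Fixed point.
Reacher's winning region = {G, H, I, J}.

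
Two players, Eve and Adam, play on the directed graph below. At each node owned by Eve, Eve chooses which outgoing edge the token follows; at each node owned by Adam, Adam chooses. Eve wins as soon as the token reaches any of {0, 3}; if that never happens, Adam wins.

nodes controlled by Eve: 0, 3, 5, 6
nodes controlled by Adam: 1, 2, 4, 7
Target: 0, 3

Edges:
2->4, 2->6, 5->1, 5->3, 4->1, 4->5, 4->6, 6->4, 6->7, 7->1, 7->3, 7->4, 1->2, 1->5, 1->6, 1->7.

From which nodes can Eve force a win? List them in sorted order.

A0 = {0, 3}
A1: add {5} — 5 (Eve) has 5→3.
A2 = A1; e.g. 1 (Adam) can still go to 2. Fixed point.
Eve's winning region = {0, 3, 5}.

0, 3, 5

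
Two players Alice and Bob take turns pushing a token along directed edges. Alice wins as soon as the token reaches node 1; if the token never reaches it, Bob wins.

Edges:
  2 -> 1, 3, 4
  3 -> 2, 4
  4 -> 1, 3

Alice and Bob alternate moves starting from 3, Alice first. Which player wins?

Track states (vertex, player-to-move).
A0 = {(1,Alice), (1,Bob)}
A1: add {(2,Alice), (4,Alice)}.
A2: add {(3,Bob)}.
A3 = A2; e.g. (2,Bob) stays out. (3,Alice) never enters ⇒ Bob avoids the target.

Bob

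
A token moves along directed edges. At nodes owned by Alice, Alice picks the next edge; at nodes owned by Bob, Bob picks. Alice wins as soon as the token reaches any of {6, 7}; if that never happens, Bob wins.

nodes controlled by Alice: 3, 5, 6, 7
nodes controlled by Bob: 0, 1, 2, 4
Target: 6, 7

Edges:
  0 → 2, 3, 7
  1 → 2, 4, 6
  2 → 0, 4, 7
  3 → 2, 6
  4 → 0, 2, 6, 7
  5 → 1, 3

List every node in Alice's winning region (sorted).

A0 = {6, 7}
A1: add {3} — 3 (Alice) has 3→6.
A2: add {5} — 5 (Alice) has 5→3.
A3 = A2; e.g. 0 (Bob) can still go to 2. Fixed point.
Alice's winning region = {3, 5, 6, 7}.

3, 5, 6, 7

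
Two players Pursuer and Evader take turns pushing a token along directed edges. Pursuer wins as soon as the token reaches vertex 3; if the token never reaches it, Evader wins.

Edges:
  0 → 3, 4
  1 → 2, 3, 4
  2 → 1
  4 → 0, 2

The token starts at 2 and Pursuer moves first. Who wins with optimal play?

Track states (vertex, player-to-move).
A0 = {(3,Pursuer), (3,Evader)}
A1: add {(0,Pursuer), (1,Pursuer)}.
A2: add {(2,Evader)}.
A3: add {(4,Pursuer)}.
A4: add {(0,Evader)}.
A5 = A4; e.g. (1,Evader) stays out. (2,Pursuer) never enters ⇒ Evader avoids the target.

Evader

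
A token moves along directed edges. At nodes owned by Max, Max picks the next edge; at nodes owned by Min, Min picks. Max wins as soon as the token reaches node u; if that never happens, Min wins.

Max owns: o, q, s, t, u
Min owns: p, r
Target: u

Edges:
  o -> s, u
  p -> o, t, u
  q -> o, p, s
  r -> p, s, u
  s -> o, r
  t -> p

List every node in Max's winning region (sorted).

o, q, s, u

A0 = {u}
A1: add {o} — o (Max) has o→u.
A2: add {q, s} — q (Max) has q→o; s (Max) has s→o.
A3 = A2; e.g. p (Min) can still go to t. Fixed point.
Max's winning region = {o, q, s, u}.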